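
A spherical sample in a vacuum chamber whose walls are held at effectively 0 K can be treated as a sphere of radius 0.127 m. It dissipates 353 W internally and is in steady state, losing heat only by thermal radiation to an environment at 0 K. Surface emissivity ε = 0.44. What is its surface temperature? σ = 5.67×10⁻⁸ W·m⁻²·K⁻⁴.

T ≈ 514 K

Steady state: internal power = radiated power, P = εσA T⁴.
Radiating area A = 4πr² = 0.2027 m².
T⁴ = P/(εσA) = 353/(0.44·5.67×10⁻⁸·0.2027) = 6.981×10¹⁰ K⁴.
T = (6.981×10¹⁰)^(1/4).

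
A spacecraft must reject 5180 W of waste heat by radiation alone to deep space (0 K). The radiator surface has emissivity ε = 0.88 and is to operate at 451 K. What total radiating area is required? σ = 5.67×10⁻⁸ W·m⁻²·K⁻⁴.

A ≈ 2.51 m²

P = εσA T⁴ ⇒ A = P/(εσT⁴).
T⁴ = 4.137×10¹⁰ K⁴.
A = 5180/(0.88 × 5.67×10⁻⁸ × 4.137×10¹⁰).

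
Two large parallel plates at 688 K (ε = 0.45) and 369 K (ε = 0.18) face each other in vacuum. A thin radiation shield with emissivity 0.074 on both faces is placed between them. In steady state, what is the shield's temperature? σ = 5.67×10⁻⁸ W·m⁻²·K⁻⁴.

T_s ≈ 602 K

In steady state the net flux on the hot side equals that on the cold side.
σ(T₁⁴−T_s⁴)/D₁ = σ(T_s⁴−T₂⁴)/D₂, with D₁ = 1/ε₁+1/ε_s−1 = 14.74, D₂ = 1/ε_s+1/ε₂−1 = 18.07.
Solve for T_s⁴: T_s⁴ = (D₂·T₁⁴ + D₁·T₂⁴)/(D₁+D₂) = 1.317×10¹¹ K⁴.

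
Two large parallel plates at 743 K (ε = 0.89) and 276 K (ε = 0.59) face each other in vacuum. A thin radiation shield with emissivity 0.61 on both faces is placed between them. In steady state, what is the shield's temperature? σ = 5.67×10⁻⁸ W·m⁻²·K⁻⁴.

In steady state the net flux on the hot side equals that on the cold side.
σ(T₁⁴−T_s⁴)/D₁ = σ(T_s⁴−T₂⁴)/D₂, with D₁ = 1/ε₁+1/ε_s−1 = 1.763, D₂ = 1/ε_s+1/ε₂−1 = 2.334.
Solve for T_s⁴: T_s⁴ = (D₂·T₁⁴ + D₁·T₂⁴)/(D₁+D₂) = 1.761×10¹¹ K⁴.

T_s ≈ 648 K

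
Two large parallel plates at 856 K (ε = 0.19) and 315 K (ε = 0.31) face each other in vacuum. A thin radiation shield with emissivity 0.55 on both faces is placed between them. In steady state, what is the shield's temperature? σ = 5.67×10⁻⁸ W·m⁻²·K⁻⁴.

In steady state the net flux on the hot side equals that on the cold side.
σ(T₁⁴−T_s⁴)/D₁ = σ(T_s⁴−T₂⁴)/D₂, with D₁ = 1/ε₁+1/ε_s−1 = 6.081, D₂ = 1/ε_s+1/ε₂−1 = 4.044.
Solve for T_s⁴: T_s⁴ = (D₂·T₁⁴ + D₁·T₂⁴)/(D₁+D₂) = 2.203×10¹¹ K⁴.

T_s ≈ 685 K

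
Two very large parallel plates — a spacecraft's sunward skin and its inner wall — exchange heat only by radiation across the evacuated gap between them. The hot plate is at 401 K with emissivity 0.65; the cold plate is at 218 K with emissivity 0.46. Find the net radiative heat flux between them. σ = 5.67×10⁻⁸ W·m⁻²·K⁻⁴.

q ≈ 493 W/m²

For two infinite grey parallel plates, q = σ(T₁⁴ − T₂⁴)/(1/ε₁ + 1/ε₂ − 1).
T₁⁴ − T₂⁴ = 2.586×10¹⁰ − 2.259×10⁹ = 2.360×10¹⁰ K⁴.
1/ε₁ + 1/ε₂ − 1 = 1.538 + 2.174 − 1 = 2.712.
q = 5.67×10⁻⁸ × 2.360×10¹⁰ / 2.712.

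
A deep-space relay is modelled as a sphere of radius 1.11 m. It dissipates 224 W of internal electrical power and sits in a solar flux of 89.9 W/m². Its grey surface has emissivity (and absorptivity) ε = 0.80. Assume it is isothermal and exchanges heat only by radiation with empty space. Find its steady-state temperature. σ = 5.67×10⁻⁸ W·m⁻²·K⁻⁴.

At steady state, absorbed solar power + internal power = radiated power.
Absorbed: α·S·A_cross = 0.80·89.9·3.871 = 278.4 W (cross-section πr²).
Total input = 278.4 + 224 = 502.4 W.
Radiated: εσ·A_surf·T⁴ with A_surf = 4πr² = 15.48 m².
T⁴ = 502.4/(0.80·5.67×10⁻⁸·15.48) = 7.153×10⁸ K⁴.

T ≈ 164 K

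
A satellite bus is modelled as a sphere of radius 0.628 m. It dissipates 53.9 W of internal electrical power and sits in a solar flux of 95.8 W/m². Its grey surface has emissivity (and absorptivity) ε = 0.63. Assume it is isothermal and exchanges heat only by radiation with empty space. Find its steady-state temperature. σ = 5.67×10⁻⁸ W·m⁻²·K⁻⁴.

At steady state, absorbed solar power + internal power = radiated power.
Absorbed: α·S·A_cross = 0.63·95.8·1.239 = 74.78 W (cross-section πr²).
Total input = 74.78 + 53.9 = 128.7 W.
Radiated: εσ·A_surf·T⁴ with A_surf = 4πr² = 4.956 m².
T⁴ = 128.7/(0.63·5.67×10⁻⁸·4.956) = 7.269×10⁸ K⁴.

T ≈ 164 K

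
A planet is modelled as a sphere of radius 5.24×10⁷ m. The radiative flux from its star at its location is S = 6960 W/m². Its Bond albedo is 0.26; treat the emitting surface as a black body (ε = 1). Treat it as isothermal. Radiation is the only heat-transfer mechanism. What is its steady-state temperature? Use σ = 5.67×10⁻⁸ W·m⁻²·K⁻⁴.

T ≈ 388 K

At equilibrium, absorbed power = emitted power.
Absorbing cross-section = πr² = 8.626×10¹⁵ m²; emitting surface = 4πr² = 3.450×10¹⁶ m² (ratio 4).
(1−a)S·A_cross = εσ·A_surf·T⁴  ⇒  T⁴ = (1−a)S/(4σ).
T⁴ = 0.740·6960/(4·5.67×10⁻⁸) = 2.271×10¹⁰ K⁴.
T = (2.271×10¹⁰)^(1/4).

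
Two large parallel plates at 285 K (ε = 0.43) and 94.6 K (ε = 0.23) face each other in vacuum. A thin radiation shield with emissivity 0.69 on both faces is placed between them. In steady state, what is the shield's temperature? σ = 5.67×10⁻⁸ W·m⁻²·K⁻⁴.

In steady state the net flux on the hot side equals that on the cold side.
σ(T₁⁴−T_s⁴)/D₁ = σ(T_s⁴−T₂⁴)/D₂, with D₁ = 1/ε₁+1/ε_s−1 = 2.775, D₂ = 1/ε_s+1/ε₂−1 = 4.797.
Solve for T_s⁴: T_s⁴ = (D₂·T₁⁴ + D₁·T₂⁴)/(D₁+D₂) = 4.209×10⁹ K⁴.

T_s ≈ 255 K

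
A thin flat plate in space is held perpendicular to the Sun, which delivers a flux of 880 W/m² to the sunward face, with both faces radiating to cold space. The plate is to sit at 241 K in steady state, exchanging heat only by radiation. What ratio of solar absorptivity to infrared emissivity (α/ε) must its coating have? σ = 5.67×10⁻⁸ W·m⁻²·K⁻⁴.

α/ε ≈ 0.435

Balance: αS·A = εσ·2A·T⁴ ⇒ α/ε = 2σT⁴/S.
α/ε = 2·5.67×10⁻⁸·(241)⁴/880 = 2·5.67×10⁻⁸·3.373×10⁹/880.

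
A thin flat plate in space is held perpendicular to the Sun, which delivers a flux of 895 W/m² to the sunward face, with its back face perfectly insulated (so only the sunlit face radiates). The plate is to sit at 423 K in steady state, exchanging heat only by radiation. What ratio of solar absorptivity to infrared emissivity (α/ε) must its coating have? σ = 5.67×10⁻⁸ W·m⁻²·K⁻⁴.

α/ε ≈ 2.03

Balance: αS·A = εσ·1A·T⁴ ⇒ α/ε = σT⁴/S.
α/ε = 5.67×10⁻⁸·(423)⁴/895 = 5.67×10⁻⁸·3.202×10¹⁰/895.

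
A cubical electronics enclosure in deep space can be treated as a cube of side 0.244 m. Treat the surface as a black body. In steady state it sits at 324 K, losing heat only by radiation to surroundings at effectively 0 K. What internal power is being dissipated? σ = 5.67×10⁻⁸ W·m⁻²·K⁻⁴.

Steady state: P = εσA T⁴.
A = 6L² = 0.3572 m²; T⁴ = (324)⁴ = 1.102×10¹⁰ K⁴.
P = 1.0 × 5.67×10⁻⁸ × 0.3572 × 1.102×10¹⁰.

P ≈ 223 W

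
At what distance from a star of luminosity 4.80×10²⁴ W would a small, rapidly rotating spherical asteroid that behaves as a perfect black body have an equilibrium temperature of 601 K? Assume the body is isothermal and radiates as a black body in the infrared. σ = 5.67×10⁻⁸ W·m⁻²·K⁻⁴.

For an isothermal black-emitting sphere, (1−a)S·πr² = σ·4πr²·T⁴ ⇒ S = 4σT⁴/(1−a).
S = 4·5.67×10⁻⁸·(601)⁴/1.00 = 29590 W/m².
Flux falls as S = L/(4πd²), so d = √(L/(4πS)) = √(4.80×10²⁴/(4π·29590)).

d ≈ 3.59×10⁹ m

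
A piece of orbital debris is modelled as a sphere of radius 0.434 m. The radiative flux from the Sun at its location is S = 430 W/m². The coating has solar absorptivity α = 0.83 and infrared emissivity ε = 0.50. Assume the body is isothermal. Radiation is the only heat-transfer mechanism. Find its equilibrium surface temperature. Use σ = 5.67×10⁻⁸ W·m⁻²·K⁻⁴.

T ≈ 237 K

At equilibrium, absorbed power = emitted power.
Absorbing cross-section = πr² = 0.5917 m²; emitting surface = 4πr² = 2.367 m² (ratio 4).
αS·A_cross = εσ·A_surf·T⁴  ⇒  T⁴ = αS/(ε·4σ).
T⁴ = 0.830·430/(0.50·4·5.67×10⁻⁸) = 3.147×10⁹ K⁴.
T = (3.147×10⁹)^(1/4).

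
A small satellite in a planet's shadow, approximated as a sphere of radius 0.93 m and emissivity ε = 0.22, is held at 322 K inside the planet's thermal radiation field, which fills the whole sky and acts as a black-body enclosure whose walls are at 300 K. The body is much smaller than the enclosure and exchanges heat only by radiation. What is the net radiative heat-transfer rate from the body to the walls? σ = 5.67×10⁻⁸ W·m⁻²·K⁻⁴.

For a small grey body in a large enclosure: P_net = εσA(T_body⁴ − T_wall⁴).
A = 4πr² = 10.87 m²; T_body⁴ − T_wall⁴ = 1.075×10¹⁰ − 8.100×10⁹ = 2.650×10⁹ K⁴.
|P_net| = 0.22·5.67×10⁻⁸·10.87·2.650×10⁹.

P_net ≈ 359 W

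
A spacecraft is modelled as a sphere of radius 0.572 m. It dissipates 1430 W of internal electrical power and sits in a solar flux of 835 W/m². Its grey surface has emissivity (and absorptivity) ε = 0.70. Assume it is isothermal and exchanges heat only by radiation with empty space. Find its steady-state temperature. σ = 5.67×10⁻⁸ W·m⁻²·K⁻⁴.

At steady state, absorbed solar power + internal power = radiated power.
Absorbed: α·S·A_cross = 0.70·835·1.028 = 600.8 W (cross-section πr²).
Total input = 600.8 + 1430 = 2031 W.
Radiated: εσ·A_surf·T⁴ with A_surf = 4πr² = 4.112 m².
T⁴ = 2031/(0.70·5.67×10⁻⁸·4.112) = 1.244×10¹⁰ K⁴.

T ≈ 334 K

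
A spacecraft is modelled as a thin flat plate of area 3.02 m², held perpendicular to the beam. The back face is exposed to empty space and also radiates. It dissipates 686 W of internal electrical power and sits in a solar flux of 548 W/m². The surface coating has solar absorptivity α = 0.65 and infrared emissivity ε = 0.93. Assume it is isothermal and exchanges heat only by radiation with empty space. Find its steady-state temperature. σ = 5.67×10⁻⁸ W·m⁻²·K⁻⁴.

At steady state, absorbed solar power + internal power = radiated power.
Absorbed: α·S·A_cross = 0.65·548·3.020 = 1076 W (cross-section A).
Total input = 1076 + 686 = 1762 W.
Radiated: εσ·A_surf·T⁴ with A_surf = 2A = 6.040 m².
T⁴ = 1762/(0.93·5.67×10⁻⁸·6.040) = 5.531×10⁹ K⁴.

T ≈ 273 K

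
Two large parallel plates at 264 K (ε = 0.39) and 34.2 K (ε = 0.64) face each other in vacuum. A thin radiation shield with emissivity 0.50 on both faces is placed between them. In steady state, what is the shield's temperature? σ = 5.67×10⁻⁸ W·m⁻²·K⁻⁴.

T_s ≈ 212 K

In steady state the net flux on the hot side equals that on the cold side.
σ(T₁⁴−T_s⁴)/D₁ = σ(T_s⁴−T₂⁴)/D₂, with D₁ = 1/ε₁+1/ε_s−1 = 3.564, D₂ = 1/ε_s+1/ε₂−1 = 2.562.
Solve for T_s⁴: T_s⁴ = (D₂·T₁⁴ + D₁·T₂⁴)/(D₁+D₂) = 2.032×10⁹ K⁴.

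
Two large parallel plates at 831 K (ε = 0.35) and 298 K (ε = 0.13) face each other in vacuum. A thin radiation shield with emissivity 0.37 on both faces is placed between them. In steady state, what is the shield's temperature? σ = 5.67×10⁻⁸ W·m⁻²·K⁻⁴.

T_s ≈ 754 K

In steady state the net flux on the hot side equals that on the cold side.
σ(T₁⁴−T_s⁴)/D₁ = σ(T_s⁴−T₂⁴)/D₂, with D₁ = 1/ε₁+1/ε_s−1 = 4.560, D₂ = 1/ε_s+1/ε₂−1 = 9.395.
Solve for T_s⁴: T_s⁴ = (D₂·T₁⁴ + D₁·T₂⁴)/(D₁+D₂) = 3.236×10¹¹ K⁴.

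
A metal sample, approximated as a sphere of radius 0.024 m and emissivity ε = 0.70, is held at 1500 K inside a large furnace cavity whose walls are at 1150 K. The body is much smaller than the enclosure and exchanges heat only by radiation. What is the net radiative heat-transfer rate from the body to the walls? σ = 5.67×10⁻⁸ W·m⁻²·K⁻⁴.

P_net ≈ 952 W

For a small grey body in a large enclosure: P_net = εσA(T_body⁴ − T_wall⁴).
A = 4πr² = 0.007238 m²; T_body⁴ − T_wall⁴ = 5.062×10¹² − 1.749×10¹² = 3.313×10¹² K⁴.
|P_net| = 0.70·5.67×10⁻⁸·0.007238·3.313×10¹².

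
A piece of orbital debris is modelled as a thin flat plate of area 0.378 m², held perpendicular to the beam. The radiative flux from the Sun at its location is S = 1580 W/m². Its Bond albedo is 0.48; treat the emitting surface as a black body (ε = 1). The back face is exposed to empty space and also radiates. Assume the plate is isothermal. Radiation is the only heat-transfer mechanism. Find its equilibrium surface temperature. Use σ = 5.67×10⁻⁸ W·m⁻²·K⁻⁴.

T ≈ 292 K

At equilibrium, absorbed power = emitted power.
Absorbing cross-section = A = 0.3780 m²; emitting surface = 2A = 0.7560 m² (ratio 2).
(1−a)S·A_cross = εσ·A_surf·T⁴  ⇒  T⁴ = (1−a)S/(2σ).
T⁴ = 0.520·1580/(2·5.67×10⁻⁸) = 7.245×10⁹ K⁴.
T = (7.245×10⁹)^(1/4).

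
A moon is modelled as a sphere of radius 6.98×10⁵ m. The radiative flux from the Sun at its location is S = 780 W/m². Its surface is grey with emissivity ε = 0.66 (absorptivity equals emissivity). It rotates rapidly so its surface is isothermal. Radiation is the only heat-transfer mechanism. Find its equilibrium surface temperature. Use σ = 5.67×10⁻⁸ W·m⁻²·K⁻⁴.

T ≈ 242 K

At equilibrium, absorbed power = emitted power.
Absorbing cross-section = πr² = 1.531×10¹² m²; emitting surface = 4πr² = 6.122×10¹² m² (ratio 4).
εS·A_cross = εσ·A_surf·T⁴  ⇒  T⁴ = S/(4σ)   (ε cancels).
T⁴ = 780/(4·5.67×10⁻⁸) = 3.439×10⁹ K⁴.
T = (3.439×10⁹)^(1/4).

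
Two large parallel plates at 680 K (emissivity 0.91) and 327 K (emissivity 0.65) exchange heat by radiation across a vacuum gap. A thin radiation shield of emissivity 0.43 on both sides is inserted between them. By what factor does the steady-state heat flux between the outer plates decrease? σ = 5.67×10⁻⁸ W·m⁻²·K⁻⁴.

Without shield: q₀ = σΔ(T⁴)/(1/ε₁+1/ε₂−1) with denominator 1.637.
With shield the two gaps are in series; the resistances add: (1/ε₁+1/ε_s−1)+(1/ε_s+1/ε₂−1) = 2.424+2.864 = 5.289.
Heat-flux ratio q₀/q = 5.289/1.637.

factor ≈ 3.23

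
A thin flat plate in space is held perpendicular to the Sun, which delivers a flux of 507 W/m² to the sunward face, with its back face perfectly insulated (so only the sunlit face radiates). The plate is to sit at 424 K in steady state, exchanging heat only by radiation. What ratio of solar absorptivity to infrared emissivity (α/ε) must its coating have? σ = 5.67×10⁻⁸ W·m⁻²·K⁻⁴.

α/ε ≈ 3.61

Balance: αS·A = εσ·1A·T⁴ ⇒ α/ε = σT⁴/S.
α/ε = 5.67×10⁻⁸·(424)⁴/507 = 5.67×10⁻⁸·3.232×10¹⁰/507.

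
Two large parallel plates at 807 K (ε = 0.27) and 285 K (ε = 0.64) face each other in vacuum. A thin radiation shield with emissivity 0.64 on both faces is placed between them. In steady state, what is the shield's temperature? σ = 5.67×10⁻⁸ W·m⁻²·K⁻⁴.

T_s ≈ 618 K

In steady state the net flux on the hot side equals that on the cold side.
σ(T₁⁴−T_s⁴)/D₁ = σ(T_s⁴−T₂⁴)/D₂, with D₁ = 1/ε₁+1/ε_s−1 = 4.266, D₂ = 1/ε_s+1/ε₂−1 = 2.125.
Solve for T_s⁴: T_s⁴ = (D₂·T₁⁴ + D₁·T₂⁴)/(D₁+D₂) = 1.454×10¹¹ K⁴.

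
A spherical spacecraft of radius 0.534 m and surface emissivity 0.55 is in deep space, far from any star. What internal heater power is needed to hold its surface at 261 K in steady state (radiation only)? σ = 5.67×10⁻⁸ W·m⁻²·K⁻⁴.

P = εσ·4πr²·T⁴.
4πr² = 3.583 m²; T⁴ = 4.640×10⁹ K⁴.
P = 0.55·5.67×10⁻⁸·3.583·4.640×10⁹.

P ≈ 519 W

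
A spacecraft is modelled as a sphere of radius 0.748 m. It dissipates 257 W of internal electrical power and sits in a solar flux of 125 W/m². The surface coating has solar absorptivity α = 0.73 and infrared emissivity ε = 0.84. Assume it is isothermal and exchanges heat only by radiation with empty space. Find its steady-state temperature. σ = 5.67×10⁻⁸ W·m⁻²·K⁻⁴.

At steady state, absorbed solar power + internal power = radiated power.
Absorbed: α·S·A_cross = 0.73·125·1.758 = 160.4 W (cross-section πr²).
Total input = 160.4 + 257 = 417.4 W.
Radiated: εσ·A_surf·T⁴ with A_surf = 4πr² = 7.031 m².
T⁴ = 417.4/(0.84·5.67×10⁻⁸·7.031) = 1.246×10⁹ K⁴.

T ≈ 188 K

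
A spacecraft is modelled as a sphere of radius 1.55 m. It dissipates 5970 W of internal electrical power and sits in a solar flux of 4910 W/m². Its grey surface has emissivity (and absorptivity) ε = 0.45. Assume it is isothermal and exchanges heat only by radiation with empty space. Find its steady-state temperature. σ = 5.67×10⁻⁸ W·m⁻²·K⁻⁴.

T ≈ 414 K

At steady state, absorbed solar power + internal power = radiated power.
Absorbed: α·S·A_cross = 0.45·4910·7.548 = 16680 W (cross-section πr²).
Total input = 16680 + 5970 = 22650 W.
Radiated: εσ·A_surf·T⁴ with A_surf = 4πr² = 30.19 m².
T⁴ = 22650/(0.45·5.67×10⁻⁸·30.19) = 2.940×10¹⁰ K⁴.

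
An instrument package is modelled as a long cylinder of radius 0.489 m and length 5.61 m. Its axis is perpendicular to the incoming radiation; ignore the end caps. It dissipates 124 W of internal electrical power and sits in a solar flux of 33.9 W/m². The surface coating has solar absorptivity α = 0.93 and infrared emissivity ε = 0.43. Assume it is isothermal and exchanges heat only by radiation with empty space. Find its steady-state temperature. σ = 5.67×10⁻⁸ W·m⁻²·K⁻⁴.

At steady state, absorbed solar power + internal power = radiated power.
Absorbed: α·S·A_cross = 0.93·33.9·5.487 = 173.0 W (cross-section 2rL).
Total input = 173.0 + 124 = 297.0 W.
Radiated: εσ·A_surf·T⁴ with A_surf = 2πrL = 17.24 m².
T⁴ = 297.0/(0.43·5.67×10⁻⁸·17.24) = 7.067×10⁸ K⁴.

T ≈ 163 K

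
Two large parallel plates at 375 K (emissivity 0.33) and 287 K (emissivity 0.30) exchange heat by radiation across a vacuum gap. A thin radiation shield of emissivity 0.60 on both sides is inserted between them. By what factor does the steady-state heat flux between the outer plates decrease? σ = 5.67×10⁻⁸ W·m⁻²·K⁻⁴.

factor ≈ 1.44

Without shield: q₀ = σΔ(T⁴)/(1/ε₁+1/ε₂−1) with denominator 5.364.
With shield the two gaps are in series; the resistances add: (1/ε₁+1/ε_s−1)+(1/ε_s+1/ε₂−1) = 3.697+4.000 = 7.697.
Heat-flux ratio q₀/q = 7.697/5.364.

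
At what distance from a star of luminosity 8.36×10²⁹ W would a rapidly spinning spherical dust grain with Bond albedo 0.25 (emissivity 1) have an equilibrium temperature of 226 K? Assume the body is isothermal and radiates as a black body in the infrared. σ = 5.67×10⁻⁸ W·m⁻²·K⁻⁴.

d ≈ 9.18×10¹² m

For an isothermal black-emitting sphere, (1−a)S·πr² = σ·4πr²·T⁴ ⇒ S = 4σT⁴/(1−a).
S = 4·5.67×10⁻⁸·(226)⁴/0.750 = 788.9 W/m².
Flux falls as S = L/(4πd²), so d = √(L/(4πS)) = √(8.36×10²⁹/(4π·788.9)).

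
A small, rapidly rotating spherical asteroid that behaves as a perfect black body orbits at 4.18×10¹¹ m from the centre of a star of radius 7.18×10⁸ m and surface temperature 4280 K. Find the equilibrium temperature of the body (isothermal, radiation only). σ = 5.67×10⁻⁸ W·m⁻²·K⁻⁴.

T ≈ 125 K

The star's surface emits σT_*⁴; at distance d the flux is S = σT_*⁴(R_*/d)².
S = 5.67×10⁻⁸·(4280)⁴·(7.18×10⁸/4.18×10¹¹)² = 56.14 W/m².
For an isothermal sphere T⁴ = (1−a)S/(4σ) = 2.475×10⁸ K⁴.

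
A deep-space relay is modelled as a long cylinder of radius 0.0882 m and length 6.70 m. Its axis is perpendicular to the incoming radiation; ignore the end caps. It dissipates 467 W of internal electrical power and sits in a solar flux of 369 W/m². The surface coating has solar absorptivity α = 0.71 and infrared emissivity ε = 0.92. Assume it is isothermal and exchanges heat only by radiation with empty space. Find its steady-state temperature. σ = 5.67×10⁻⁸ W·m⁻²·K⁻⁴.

T ≈ 252 K

At steady state, absorbed solar power + internal power = radiated power.
Absorbed: α·S·A_cross = 0.71·369·1.182 = 309.6 W (cross-section 2rL).
Total input = 309.6 + 467 = 776.6 W.
Radiated: εσ·A_surf·T⁴ with A_surf = 2πrL = 3.713 m².
T⁴ = 776.6/(0.92·5.67×10⁻⁸·3.713) = 4.010×10⁹ K⁴.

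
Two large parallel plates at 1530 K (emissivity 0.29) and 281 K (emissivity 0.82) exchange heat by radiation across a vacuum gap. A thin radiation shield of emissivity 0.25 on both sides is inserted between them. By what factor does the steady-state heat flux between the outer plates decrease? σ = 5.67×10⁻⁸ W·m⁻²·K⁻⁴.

Without shield: q₀ = σΔ(T⁴)/(1/ε₁+1/ε₂−1) with denominator 3.668.
With shield the two gaps are in series; the resistances add: (1/ε₁+1/ε_s−1)+(1/ε_s+1/ε₂−1) = 6.448+4.220 = 10.67.
Heat-flux ratio q₀/q = 10.67/3.668.

factor ≈ 2.91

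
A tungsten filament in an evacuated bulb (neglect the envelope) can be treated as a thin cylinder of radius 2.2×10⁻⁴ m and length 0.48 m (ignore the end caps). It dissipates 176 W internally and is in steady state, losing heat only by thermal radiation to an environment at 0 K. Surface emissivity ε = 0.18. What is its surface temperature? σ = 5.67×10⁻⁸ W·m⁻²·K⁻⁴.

Steady state: internal power = radiated power, P = εσA T⁴.
Radiating area A = 2πrL = 6.635×10⁻⁴ m².
T⁴ = P/(εσA) = 176/(0.18·5.67×10⁻⁸·6.635×10⁻⁴) = 2.599×10¹³ K⁴.
T = (2.599×10¹³)^(1/4).

T ≈ 2260 K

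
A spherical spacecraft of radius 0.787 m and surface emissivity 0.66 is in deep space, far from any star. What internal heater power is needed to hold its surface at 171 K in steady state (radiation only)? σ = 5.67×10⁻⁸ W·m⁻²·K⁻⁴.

P = εσ·4πr²·T⁴.
4πr² = 7.783 m²; T⁴ = 8.550×10⁸ K⁴.
P = 0.66·5.67×10⁻⁸·7.783·8.550×10⁸.

P ≈ 249 W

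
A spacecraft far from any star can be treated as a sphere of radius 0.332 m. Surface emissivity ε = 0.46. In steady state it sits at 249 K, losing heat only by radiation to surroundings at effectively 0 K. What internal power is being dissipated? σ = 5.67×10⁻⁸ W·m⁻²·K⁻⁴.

Steady state: P = εσA T⁴.
A = 4πr² = 1.385 m²; T⁴ = (249)⁴ = 3.844×10⁹ K⁴.
P = 0.46 × 5.67×10⁻⁸ × 1.385 × 3.844×10⁹.

P ≈ 139 W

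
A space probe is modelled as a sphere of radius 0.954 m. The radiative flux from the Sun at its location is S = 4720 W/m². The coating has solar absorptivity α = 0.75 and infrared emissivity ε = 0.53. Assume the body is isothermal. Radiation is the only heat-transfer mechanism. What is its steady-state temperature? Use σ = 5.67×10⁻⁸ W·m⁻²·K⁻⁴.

At equilibrium, absorbed power = emitted power.
Absorbing cross-section = πr² = 2.859 m²; emitting surface = 4πr² = 11.44 m² (ratio 4).
αS·A_cross = εσ·A_surf·T⁴  ⇒  T⁴ = αS/(ε·4σ).
T⁴ = 0.750·4720/(0.53·4·5.67×10⁻⁸) = 2.945×10¹⁰ K⁴.
T = (2.945×10¹⁰)^(1/4).

T ≈ 414 K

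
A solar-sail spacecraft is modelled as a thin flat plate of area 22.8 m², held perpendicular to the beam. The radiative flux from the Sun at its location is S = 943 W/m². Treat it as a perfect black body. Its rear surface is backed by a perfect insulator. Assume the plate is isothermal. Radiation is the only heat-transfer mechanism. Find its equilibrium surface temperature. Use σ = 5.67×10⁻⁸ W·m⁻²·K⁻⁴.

At equilibrium, absorbed power = emitted power.
Absorbing cross-section = A = 22.80 m²; emitting surface = A = 22.80 m² (ratio 1).
S·A_cross = εσ·A_surf·T⁴  ⇒  T⁴ = S/(1σ).
T⁴ = 1.00·943/(1·5.67×10⁻⁸) = 1.663×10¹⁰ K⁴.
T = (1.663×10¹⁰)^(1/4).

T ≈ 359 K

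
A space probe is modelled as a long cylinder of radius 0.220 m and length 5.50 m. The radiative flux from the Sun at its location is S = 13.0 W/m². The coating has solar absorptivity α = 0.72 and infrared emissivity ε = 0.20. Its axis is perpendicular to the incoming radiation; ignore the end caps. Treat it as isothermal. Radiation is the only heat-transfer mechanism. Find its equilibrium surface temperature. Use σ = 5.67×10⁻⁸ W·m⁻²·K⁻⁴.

At equilibrium, absorbed power = emitted power.
Absorbing cross-section = 2rL = 2.420 m²; emitting surface = 2πrL = 7.603 m² (ratio π).
αS·A_cross = εσ·A_surf·T⁴  ⇒  T⁴ = αS/(ε·πσ).
T⁴ = 0.720·13.0/(0.20·π·5.67×10⁻⁸) = 2.627×10⁸ K⁴.
T = (2.627×10⁸)^(1/4).

T ≈ 127 K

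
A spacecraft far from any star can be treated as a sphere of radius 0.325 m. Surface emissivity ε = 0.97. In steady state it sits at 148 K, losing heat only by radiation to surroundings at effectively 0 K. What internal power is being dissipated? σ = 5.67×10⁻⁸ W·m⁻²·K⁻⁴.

P ≈ 35.0 W

Steady state: P = εσA T⁴.
A = 4πr² = 1.327 m²; T⁴ = (148)⁴ = 4.798×10⁸ K⁴.
P = 0.97 × 5.67×10⁻⁸ × 1.327 × 4.798×10⁸.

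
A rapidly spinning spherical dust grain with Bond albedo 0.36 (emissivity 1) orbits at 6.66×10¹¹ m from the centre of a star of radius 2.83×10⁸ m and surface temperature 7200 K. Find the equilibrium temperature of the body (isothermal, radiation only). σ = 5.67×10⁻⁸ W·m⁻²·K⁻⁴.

The star's surface emits σT_*⁴; at distance d the flux is S = σT_*⁴(R_*/d)².
S = 5.67×10⁻⁸·(7200)⁴·(2.83×10⁸/6.66×10¹¹)² = 27.51 W/m².
For an isothermal sphere T⁴ = (1−a)S/(4σ) = 7.764×10⁷ K⁴.

T ≈ 93.9 K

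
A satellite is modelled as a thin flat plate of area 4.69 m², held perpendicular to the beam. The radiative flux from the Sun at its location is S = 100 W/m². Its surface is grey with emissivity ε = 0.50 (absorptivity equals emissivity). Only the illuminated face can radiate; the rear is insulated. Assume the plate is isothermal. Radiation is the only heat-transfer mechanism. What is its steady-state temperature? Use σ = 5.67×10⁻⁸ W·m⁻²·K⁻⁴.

At equilibrium, absorbed power = emitted power.
Absorbing cross-section = A = 4.690 m²; emitting surface = A = 4.690 m² (ratio 1).
εS·A_cross = εσ·A_surf·T⁴  ⇒  T⁴ = S/(1σ)   (ε cancels).
T⁴ = 100/(1·5.67×10⁻⁸) = 1.764×10⁹ K⁴.
T = (1.764×10⁹)^(1/4).

T ≈ 205 K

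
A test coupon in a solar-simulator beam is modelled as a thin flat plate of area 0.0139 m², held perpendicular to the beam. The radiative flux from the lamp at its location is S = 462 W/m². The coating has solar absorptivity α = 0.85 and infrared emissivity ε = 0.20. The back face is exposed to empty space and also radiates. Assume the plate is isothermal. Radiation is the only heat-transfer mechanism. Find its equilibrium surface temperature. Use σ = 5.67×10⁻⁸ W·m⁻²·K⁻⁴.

At equilibrium, absorbed power = emitted power.
Absorbing cross-section = A = 0.01390 m²; emitting surface = 2A = 0.02780 m² (ratio 2).
αS·A_cross = εσ·A_surf·T⁴  ⇒  T⁴ = αS/(ε·2σ).
T⁴ = 0.850·462/(0.20·2·5.67×10⁻⁸) = 1.731×10¹⁰ K⁴.
T = (1.731×10¹⁰)^(1/4).

T ≈ 363 K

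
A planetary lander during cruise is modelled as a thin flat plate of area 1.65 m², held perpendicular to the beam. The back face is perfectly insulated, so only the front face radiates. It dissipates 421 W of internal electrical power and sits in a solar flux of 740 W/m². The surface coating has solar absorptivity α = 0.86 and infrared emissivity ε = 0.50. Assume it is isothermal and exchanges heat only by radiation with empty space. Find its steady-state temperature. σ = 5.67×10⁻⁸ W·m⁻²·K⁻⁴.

At steady state, absorbed solar power + internal power = radiated power.
Absorbed: α·S·A_cross = 0.86·740·1.650 = 1050 W (cross-section A).
Total input = 1050 + 421 = 1471 W.
Radiated: εσ·A_surf·T⁴ with A_surf = A = 1.650 m².
T⁴ = 1471/(0.50·5.67×10⁻⁸·1.650) = 3.145×10¹⁰ K⁴.

T ≈ 421 K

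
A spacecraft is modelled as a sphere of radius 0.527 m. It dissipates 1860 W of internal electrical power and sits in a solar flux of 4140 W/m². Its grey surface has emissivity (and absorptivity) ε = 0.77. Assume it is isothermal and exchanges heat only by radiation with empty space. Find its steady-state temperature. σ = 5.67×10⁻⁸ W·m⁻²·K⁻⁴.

At steady state, absorbed solar power + internal power = radiated power.
Absorbed: α·S·A_cross = 0.77·4140·0.8725 = 2781 W (cross-section πr²).
Total input = 2781 + 1860 = 4641 W.
Radiated: εσ·A_surf·T⁴ with A_surf = 4πr² = 3.490 m².
T⁴ = 4641/(0.77·5.67×10⁻⁸·3.490) = 3.046×10¹⁰ K⁴.

T ≈ 418 K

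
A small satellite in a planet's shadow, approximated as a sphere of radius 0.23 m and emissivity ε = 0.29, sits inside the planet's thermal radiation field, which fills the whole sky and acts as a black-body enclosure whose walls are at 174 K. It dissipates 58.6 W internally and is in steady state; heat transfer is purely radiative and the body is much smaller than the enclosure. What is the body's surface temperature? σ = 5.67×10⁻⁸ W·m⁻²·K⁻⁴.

T ≈ 281 K

For a small grey body in a large enclosure, net radiated power = εσA(T⁴ − T_w⁴).
Steady state: P = εσA(T⁴ − T_w⁴) with A = 4πr² = 0.6648 m².
T⁴ = P/(εσA) + T_w⁴ = 58.6/(0.29·5.67×10⁻⁸·0.6648) + (174)⁴
    = 5.361×10⁹ + 9.166×10⁸ = 6.278×10⁹ K⁴.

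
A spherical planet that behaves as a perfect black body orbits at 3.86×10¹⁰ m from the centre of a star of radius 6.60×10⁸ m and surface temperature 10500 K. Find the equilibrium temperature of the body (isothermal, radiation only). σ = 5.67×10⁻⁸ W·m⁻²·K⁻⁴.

T ≈ 971 K

The star's surface emits σT_*⁴; at distance d the flux is S = σT_*⁴(R_*/d)².
S = 5.67×10⁻⁸·(10500)⁴·(6.60×10⁸/3.86×10¹⁰)² = 2.015×10⁵ W/m².
For an isothermal sphere T⁴ = (1−a)S/(4σ) = 8.884×10¹¹ K⁴.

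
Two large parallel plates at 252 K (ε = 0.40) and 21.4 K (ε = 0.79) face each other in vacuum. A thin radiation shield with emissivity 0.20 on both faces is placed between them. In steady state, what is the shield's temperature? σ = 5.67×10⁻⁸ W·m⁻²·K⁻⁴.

In steady state the net flux on the hot side equals that on the cold side.
σ(T₁⁴−T_s⁴)/D₁ = σ(T_s⁴−T₂⁴)/D₂, with D₁ = 1/ε₁+1/ε_s−1 = 6.500, D₂ = 1/ε_s+1/ε₂−1 = 5.266.
Solve for T_s⁴: T_s⁴ = (D₂·T₁⁴ + D₁·T₂⁴)/(D₁+D₂) = 1.805×10⁹ K⁴.

T_s ≈ 206 K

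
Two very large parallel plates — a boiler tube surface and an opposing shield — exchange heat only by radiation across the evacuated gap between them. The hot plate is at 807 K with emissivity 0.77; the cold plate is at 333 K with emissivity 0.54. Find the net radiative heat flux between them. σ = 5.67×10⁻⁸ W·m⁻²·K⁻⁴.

For two infinite grey parallel plates, q = σ(T₁⁴ − T₂⁴)/(1/ε₁ + 1/ε₂ − 1).
T₁⁴ − T₂⁴ = 4.241×10¹¹ − 1.230×10¹⁰ = 4.118×10¹¹ K⁴.
1/ε₁ + 1/ε₂ − 1 = 1.299 + 1.852 − 1 = 2.151.
q = 5.67×10⁻⁸ × 4.118×10¹¹ / 2.151.

q ≈ 10900 W/m²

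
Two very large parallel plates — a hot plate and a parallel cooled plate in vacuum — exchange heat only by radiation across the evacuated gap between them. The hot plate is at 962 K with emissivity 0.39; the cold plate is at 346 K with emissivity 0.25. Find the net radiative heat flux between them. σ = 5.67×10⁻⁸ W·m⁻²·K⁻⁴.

For two infinite grey parallel plates, q = σ(T₁⁴ − T₂⁴)/(1/ε₁ + 1/ε₂ − 1).
T₁⁴ − T₂⁴ = 8.564×10¹¹ − 1.433×10¹⁰ = 8.421×10¹¹ K⁴.
1/ε₁ + 1/ε₂ − 1 = 2.564 + 4.000 − 1 = 5.564.
q = 5.67×10⁻⁸ × 8.421×10¹¹ / 5.564.

q ≈ 8580 W/m²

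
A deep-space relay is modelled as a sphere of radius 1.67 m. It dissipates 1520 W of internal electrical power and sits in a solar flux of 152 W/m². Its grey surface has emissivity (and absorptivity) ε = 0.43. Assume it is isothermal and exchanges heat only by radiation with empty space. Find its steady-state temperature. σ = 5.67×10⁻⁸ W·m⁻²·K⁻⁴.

T ≈ 222 K

At steady state, absorbed solar power + internal power = radiated power.
Absorbed: α·S·A_cross = 0.43·152·8.762 = 572.7 W (cross-section πr²).
Total input = 572.7 + 1520 = 2093 W.
Radiated: εσ·A_surf·T⁴ with A_surf = 4πr² = 35.05 m².
T⁴ = 2093/(0.43·5.67×10⁻⁸·35.05) = 2.449×10⁹ K⁴.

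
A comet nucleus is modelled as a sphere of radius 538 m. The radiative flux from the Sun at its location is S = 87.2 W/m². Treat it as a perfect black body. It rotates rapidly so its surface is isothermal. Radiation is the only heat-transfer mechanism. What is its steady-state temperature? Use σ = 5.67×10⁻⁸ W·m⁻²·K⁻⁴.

At equilibrium, absorbed power = emitted power.
Absorbing cross-section = πr² = 9.093×10⁵ m²; emitting surface = 4πr² = 3.637×10⁶ m² (ratio 4).
S·A_cross = εσ·A_surf·T⁴  ⇒  T⁴ = S/(4σ).
T⁴ = 1.00·87.2/(4·5.67×10⁻⁸) = 3.845×10⁸ K⁴.
T = (3.845×10⁸)^(1/4).

T ≈ 140 K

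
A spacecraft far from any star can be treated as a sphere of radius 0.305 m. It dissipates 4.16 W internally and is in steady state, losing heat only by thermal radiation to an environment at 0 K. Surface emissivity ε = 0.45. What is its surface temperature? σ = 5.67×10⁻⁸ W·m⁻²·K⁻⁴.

T ≈ 109 K

Steady state: internal power = radiated power, P = εσA T⁴.
Radiating area A = 4πr² = 1.169 m².
T⁴ = P/(εσA) = 4.16/(0.45·5.67×10⁻⁸·1.169) = 1.395×10⁸ K⁴.
T = (1.395×10⁸)^(1/4).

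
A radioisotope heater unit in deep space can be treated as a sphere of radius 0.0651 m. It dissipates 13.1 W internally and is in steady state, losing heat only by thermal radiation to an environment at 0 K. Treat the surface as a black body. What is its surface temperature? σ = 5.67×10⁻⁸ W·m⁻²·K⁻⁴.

Steady state: internal power = radiated power, P = εσA T⁴.
Radiating area A = 4πr² = 0.05326 m².
T⁴ = P/(εσA) = 13.1/(1.0·5.67×10⁻⁸·0.05326) = 4.338×10⁹ K⁴.
T = (4.338×10⁹)^(1/4).

T ≈ 257 K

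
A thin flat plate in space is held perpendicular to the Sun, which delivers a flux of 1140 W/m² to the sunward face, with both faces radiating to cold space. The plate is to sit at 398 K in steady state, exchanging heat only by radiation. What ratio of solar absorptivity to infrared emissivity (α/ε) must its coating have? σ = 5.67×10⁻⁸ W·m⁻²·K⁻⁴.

α/ε ≈ 2.50

Balance: αS·A = εσ·2A·T⁴ ⇒ α/ε = 2σT⁴/S.
α/ε = 2·5.67×10⁻⁸·(398)⁴/1140 = 2·5.67×10⁻⁸·2.509×10¹⁰/1140.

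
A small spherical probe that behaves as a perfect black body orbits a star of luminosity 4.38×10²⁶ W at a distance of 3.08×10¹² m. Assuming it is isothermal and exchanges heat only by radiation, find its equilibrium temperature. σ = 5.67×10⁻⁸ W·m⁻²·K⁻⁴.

First find the stellar flux at distance d: S = L/(4πd²) = 4.38×10²⁶/(4π·(3.08×10¹²)²) = 3.674 W/m².
For an isothermal sphere, absorbed (1−a)S·πr² = emitted σ·4πr²·T⁴, so T⁴ = (1−a)S/(4σ).
T⁴ = 1.00·3.674/(4·5.67×10⁻⁸) = 1.620×10⁷ K⁴.

T ≈ 63.4 K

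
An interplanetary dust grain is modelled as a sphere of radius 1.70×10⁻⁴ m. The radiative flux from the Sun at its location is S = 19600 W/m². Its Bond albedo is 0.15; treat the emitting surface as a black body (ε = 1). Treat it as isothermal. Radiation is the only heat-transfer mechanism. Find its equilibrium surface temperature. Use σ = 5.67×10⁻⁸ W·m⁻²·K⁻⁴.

At equilibrium, absorbed power = emitted power.
Absorbing cross-section = πr² = 9.079×10⁻⁸ m²; emitting surface = 4πr² = 3.632×10⁻⁷ m² (ratio 4).
(1−a)S·A_cross = εσ·A_surf·T⁴  ⇒  T⁴ = (1−a)S/(4σ).
T⁴ = 0.850·19600/(4·5.67×10⁻⁸) = 7.346×10¹⁰ K⁴.
T = (7.346×10¹⁰)^(1/4).

T ≈ 521 K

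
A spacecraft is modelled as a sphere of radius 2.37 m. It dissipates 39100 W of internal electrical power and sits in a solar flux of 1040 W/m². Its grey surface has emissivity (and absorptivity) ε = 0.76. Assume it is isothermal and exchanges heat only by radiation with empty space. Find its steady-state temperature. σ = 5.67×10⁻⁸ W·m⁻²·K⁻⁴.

At steady state, absorbed solar power + internal power = radiated power.
Absorbed: α·S·A_cross = 0.76·1040·17.65 = 13950 W (cross-section πr²).
Total input = 13950 + 39100 = 53050 W.
Radiated: εσ·A_surf·T⁴ with A_surf = 4πr² = 70.58 m².
T⁴ = 53050/(0.76·5.67×10⁻⁸·70.58) = 1.744×10¹⁰ K⁴.

T ≈ 363 K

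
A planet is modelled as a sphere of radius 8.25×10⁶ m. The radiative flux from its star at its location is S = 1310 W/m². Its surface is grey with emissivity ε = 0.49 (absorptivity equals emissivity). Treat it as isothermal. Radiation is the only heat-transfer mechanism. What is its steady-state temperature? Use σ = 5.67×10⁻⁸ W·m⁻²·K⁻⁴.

At equilibrium, absorbed power = emitted power.
Absorbing cross-section = πr² = 2.138×10¹⁴ m²; emitting surface = 4πr² = 8.553×10¹⁴ m² (ratio 4).
εS·A_cross = εσ·A_surf·T⁴  ⇒  T⁴ = S/(4σ)   (ε cancels).
T⁴ = 1310/(4·5.67×10⁻⁸) = 5.776×10⁹ K⁴.
T = (5.776×10⁹)^(1/4).

T ≈ 276 K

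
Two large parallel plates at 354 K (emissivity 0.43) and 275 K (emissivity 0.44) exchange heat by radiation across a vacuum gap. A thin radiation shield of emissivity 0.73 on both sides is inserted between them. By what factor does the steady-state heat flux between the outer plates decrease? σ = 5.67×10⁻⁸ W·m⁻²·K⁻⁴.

factor ≈ 1.48

Without shield: q₀ = σΔ(T⁴)/(1/ε₁+1/ε₂−1) with denominator 3.598.
With shield the two gaps are in series; the resistances add: (1/ε₁+1/ε_s−1)+(1/ε_s+1/ε₂−1) = 2.695+2.643 = 5.338.
Heat-flux ratio q₀/q = 5.338/3.598.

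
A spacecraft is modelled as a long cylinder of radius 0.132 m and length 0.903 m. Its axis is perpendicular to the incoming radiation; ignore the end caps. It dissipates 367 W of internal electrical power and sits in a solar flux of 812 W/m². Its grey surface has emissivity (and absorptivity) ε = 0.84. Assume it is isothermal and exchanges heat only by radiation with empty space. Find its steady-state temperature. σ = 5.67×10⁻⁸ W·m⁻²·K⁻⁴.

T ≈ 349 K

At steady state, absorbed solar power + internal power = radiated power.
Absorbed: α·S·A_cross = 0.84·812·0.2384 = 162.6 W (cross-section 2rL).
Total input = 162.6 + 367 = 529.6 W.
Radiated: εσ·A_surf·T⁴ with A_surf = 2πrL = 0.7489 m².
T⁴ = 529.6/(0.84·5.67×10⁻⁸·0.7489) = 1.485×10¹⁰ K⁴.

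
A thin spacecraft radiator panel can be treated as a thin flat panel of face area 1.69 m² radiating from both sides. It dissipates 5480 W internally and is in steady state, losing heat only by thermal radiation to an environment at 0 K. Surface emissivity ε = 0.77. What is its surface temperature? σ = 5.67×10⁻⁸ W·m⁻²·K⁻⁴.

T ≈ 439 K

Steady state: internal power = radiated power, P = εσA T⁴.
Radiating area A = 2·1.69 = 3.380 m².
T⁴ = P/(εσA) = 5480/(0.77·5.67×10⁻⁸·3.380) = 3.714×10¹⁰ K⁴.
T = (3.714×10¹⁰)^(1/4).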